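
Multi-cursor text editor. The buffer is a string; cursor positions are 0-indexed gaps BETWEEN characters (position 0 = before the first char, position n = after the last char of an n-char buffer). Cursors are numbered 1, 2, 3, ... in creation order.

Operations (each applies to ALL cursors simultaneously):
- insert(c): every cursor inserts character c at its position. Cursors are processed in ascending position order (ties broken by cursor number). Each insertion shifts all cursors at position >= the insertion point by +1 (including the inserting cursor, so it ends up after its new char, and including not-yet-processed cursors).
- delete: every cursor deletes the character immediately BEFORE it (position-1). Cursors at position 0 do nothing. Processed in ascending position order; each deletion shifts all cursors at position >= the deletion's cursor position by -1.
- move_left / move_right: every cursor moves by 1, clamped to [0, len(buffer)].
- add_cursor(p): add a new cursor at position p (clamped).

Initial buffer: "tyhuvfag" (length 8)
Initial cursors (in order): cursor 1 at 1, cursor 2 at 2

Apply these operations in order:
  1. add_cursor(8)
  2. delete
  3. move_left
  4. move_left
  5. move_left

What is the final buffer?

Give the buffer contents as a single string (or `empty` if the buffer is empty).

After op 1 (add_cursor(8)): buffer="tyhuvfag" (len 8), cursors c1@1 c2@2 c3@8, authorship ........
After op 2 (delete): buffer="huvfa" (len 5), cursors c1@0 c2@0 c3@5, authorship .....
After op 3 (move_left): buffer="huvfa" (len 5), cursors c1@0 c2@0 c3@4, authorship .....
After op 4 (move_left): buffer="huvfa" (len 5), cursors c1@0 c2@0 c3@3, authorship .....
After op 5 (move_left): buffer="huvfa" (len 5), cursors c1@0 c2@0 c3@2, authorship .....

Answer: huvfa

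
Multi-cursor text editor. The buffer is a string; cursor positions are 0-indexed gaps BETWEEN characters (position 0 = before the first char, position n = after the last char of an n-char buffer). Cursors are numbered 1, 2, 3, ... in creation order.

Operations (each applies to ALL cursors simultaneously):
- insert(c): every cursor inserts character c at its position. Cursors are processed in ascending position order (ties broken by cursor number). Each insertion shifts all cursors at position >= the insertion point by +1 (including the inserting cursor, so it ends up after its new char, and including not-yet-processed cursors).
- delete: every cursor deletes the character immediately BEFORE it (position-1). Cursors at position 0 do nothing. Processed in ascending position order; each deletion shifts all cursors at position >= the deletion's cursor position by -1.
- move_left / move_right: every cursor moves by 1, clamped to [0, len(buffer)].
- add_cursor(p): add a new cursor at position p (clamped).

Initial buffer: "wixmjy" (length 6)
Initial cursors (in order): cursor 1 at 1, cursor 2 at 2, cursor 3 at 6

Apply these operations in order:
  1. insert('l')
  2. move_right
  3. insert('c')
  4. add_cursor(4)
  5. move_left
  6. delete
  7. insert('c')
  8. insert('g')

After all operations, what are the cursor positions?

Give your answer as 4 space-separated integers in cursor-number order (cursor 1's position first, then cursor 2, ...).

After op 1 (insert('l')): buffer="wlilxmjyl" (len 9), cursors c1@2 c2@4 c3@9, authorship .1.2....3
After op 2 (move_right): buffer="wlilxmjyl" (len 9), cursors c1@3 c2@5 c3@9, authorship .1.2....3
After op 3 (insert('c')): buffer="wliclxcmjylc" (len 12), cursors c1@4 c2@7 c3@12, authorship .1.12.2...33
After op 4 (add_cursor(4)): buffer="wliclxcmjylc" (len 12), cursors c1@4 c4@4 c2@7 c3@12, authorship .1.12.2...33
After op 5 (move_left): buffer="wliclxcmjylc" (len 12), cursors c1@3 c4@3 c2@6 c3@11, authorship .1.12.2...33
After op 6 (delete): buffer="wclcmjyc" (len 8), cursors c1@1 c4@1 c2@3 c3@7, authorship .122...3
After op 7 (insert('c')): buffer="wccclccmjycc" (len 12), cursors c1@3 c4@3 c2@6 c3@11, authorship .141222...33
After op 8 (insert('g')): buffer="wccggclcgcmjycgc" (len 16), cursors c1@5 c4@5 c2@9 c3@15, authorship .141412222...333

Answer: 5 9 15 5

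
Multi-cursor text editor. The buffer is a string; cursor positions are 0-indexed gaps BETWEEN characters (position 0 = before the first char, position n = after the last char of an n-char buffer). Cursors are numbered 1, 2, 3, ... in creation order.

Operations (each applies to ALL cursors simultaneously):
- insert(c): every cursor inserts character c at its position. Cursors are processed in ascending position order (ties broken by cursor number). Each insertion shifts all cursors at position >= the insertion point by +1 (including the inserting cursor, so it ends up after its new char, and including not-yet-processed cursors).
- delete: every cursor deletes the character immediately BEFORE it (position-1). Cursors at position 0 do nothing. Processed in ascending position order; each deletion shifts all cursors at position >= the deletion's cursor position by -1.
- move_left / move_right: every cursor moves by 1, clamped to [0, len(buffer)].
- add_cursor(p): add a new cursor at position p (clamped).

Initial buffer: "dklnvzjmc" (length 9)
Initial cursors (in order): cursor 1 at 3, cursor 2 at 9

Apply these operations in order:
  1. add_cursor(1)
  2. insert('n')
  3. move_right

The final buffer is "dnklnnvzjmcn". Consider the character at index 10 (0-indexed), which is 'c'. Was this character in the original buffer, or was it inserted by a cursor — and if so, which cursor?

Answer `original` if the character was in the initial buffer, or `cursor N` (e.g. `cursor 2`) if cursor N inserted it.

Answer: original

Derivation:
After op 1 (add_cursor(1)): buffer="dklnvzjmc" (len 9), cursors c3@1 c1@3 c2@9, authorship .........
After op 2 (insert('n')): buffer="dnklnnvzjmcn" (len 12), cursors c3@2 c1@5 c2@12, authorship .3..1......2
After op 3 (move_right): buffer="dnklnnvzjmcn" (len 12), cursors c3@3 c1@6 c2@12, authorship .3..1......2
Authorship (.=original, N=cursor N): . 3 . . 1 . . . . . . 2
Index 10: author = original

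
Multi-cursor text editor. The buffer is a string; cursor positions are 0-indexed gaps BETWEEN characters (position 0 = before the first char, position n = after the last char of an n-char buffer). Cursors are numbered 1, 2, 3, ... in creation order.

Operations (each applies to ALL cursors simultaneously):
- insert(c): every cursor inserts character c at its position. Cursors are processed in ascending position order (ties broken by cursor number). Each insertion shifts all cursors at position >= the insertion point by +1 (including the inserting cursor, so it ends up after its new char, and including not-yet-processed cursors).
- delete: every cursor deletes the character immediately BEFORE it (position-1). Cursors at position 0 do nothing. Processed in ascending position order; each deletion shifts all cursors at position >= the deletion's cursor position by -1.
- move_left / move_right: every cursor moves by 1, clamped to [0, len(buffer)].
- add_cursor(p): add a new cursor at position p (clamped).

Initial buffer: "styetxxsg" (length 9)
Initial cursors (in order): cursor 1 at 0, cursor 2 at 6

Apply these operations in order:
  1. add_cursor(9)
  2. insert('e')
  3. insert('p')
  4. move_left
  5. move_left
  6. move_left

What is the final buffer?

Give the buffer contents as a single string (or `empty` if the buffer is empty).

After op 1 (add_cursor(9)): buffer="styetxxsg" (len 9), cursors c1@0 c2@6 c3@9, authorship .........
After op 2 (insert('e')): buffer="estyetxexsge" (len 12), cursors c1@1 c2@8 c3@12, authorship 1......2...3
After op 3 (insert('p')): buffer="epstyetxepxsgep" (len 15), cursors c1@2 c2@10 c3@15, authorship 11......22...33
After op 4 (move_left): buffer="epstyetxepxsgep" (len 15), cursors c1@1 c2@9 c3@14, authorship 11......22...33
After op 5 (move_left): buffer="epstyetxepxsgep" (len 15), cursors c1@0 c2@8 c3@13, authorship 11......22...33
After op 6 (move_left): buffer="epstyetxepxsgep" (len 15), cursors c1@0 c2@7 c3@12, authorship 11......22...33

Answer: epstyetxepxsgep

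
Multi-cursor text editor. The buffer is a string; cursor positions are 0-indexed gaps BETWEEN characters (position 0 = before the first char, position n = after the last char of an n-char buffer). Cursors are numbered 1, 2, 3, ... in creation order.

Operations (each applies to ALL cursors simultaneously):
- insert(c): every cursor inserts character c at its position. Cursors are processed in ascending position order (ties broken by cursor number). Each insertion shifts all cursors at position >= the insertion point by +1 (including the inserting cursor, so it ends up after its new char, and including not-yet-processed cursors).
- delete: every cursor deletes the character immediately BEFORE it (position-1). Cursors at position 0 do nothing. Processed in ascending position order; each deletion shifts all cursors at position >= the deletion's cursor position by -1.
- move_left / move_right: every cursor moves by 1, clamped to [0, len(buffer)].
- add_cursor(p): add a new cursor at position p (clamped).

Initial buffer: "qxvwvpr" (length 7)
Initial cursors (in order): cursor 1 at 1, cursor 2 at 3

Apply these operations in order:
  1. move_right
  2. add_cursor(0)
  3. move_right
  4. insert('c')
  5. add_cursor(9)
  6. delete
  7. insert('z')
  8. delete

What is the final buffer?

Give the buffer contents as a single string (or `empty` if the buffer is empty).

After op 1 (move_right): buffer="qxvwvpr" (len 7), cursors c1@2 c2@4, authorship .......
After op 2 (add_cursor(0)): buffer="qxvwvpr" (len 7), cursors c3@0 c1@2 c2@4, authorship .......
After op 3 (move_right): buffer="qxvwvpr" (len 7), cursors c3@1 c1@3 c2@5, authorship .......
After op 4 (insert('c')): buffer="qcxvcwvcpr" (len 10), cursors c3@2 c1@5 c2@8, authorship .3..1..2..
After op 5 (add_cursor(9)): buffer="qcxvcwvcpr" (len 10), cursors c3@2 c1@5 c2@8 c4@9, authorship .3..1..2..
After op 6 (delete): buffer="qxvwvr" (len 6), cursors c3@1 c1@3 c2@5 c4@5, authorship ......
After op 7 (insert('z')): buffer="qzxvzwvzzr" (len 10), cursors c3@2 c1@5 c2@9 c4@9, authorship .3..1..24.
After op 8 (delete): buffer="qxvwvr" (len 6), cursors c3@1 c1@3 c2@5 c4@5, authorship ......

Answer: qxvwvr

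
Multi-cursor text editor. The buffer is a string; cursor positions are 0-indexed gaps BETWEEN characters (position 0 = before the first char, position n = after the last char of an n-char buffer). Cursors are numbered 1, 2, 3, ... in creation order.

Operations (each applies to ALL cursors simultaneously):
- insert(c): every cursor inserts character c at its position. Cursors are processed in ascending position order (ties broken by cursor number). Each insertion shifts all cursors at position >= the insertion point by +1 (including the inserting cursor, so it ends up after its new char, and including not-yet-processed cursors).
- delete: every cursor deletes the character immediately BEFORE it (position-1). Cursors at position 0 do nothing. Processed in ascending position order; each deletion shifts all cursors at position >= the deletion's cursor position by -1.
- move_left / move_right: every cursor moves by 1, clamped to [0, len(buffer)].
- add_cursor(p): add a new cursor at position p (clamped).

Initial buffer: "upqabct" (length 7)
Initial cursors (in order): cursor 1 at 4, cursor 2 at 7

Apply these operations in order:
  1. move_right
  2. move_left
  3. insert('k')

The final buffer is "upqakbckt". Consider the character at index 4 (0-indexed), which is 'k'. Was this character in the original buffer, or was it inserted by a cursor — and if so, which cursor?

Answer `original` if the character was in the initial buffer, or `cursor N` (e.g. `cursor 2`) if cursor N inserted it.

Answer: cursor 1

Derivation:
After op 1 (move_right): buffer="upqabct" (len 7), cursors c1@5 c2@7, authorship .......
After op 2 (move_left): buffer="upqabct" (len 7), cursors c1@4 c2@6, authorship .......
After op 3 (insert('k')): buffer="upqakbckt" (len 9), cursors c1@5 c2@8, authorship ....1..2.
Authorship (.=original, N=cursor N): . . . . 1 . . 2 .
Index 4: author = 1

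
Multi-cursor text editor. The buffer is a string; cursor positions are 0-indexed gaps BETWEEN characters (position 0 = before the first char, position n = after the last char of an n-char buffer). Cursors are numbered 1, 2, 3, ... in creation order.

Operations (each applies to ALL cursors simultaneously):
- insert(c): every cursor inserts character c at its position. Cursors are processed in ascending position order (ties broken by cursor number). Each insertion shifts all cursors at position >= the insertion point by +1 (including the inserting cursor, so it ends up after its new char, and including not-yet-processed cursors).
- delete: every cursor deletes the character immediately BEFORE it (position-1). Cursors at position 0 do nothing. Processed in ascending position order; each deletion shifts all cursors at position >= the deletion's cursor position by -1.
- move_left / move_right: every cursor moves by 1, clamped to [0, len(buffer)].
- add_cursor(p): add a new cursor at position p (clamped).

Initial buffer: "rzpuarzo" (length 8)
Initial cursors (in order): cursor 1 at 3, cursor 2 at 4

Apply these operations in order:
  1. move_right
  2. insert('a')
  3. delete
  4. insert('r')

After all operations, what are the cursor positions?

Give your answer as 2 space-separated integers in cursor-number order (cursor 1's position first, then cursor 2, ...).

Answer: 5 7

Derivation:
After op 1 (move_right): buffer="rzpuarzo" (len 8), cursors c1@4 c2@5, authorship ........
After op 2 (insert('a')): buffer="rzpuaaarzo" (len 10), cursors c1@5 c2@7, authorship ....1.2...
After op 3 (delete): buffer="rzpuarzo" (len 8), cursors c1@4 c2@5, authorship ........
After op 4 (insert('r')): buffer="rzpurarrzo" (len 10), cursors c1@5 c2@7, authorship ....1.2...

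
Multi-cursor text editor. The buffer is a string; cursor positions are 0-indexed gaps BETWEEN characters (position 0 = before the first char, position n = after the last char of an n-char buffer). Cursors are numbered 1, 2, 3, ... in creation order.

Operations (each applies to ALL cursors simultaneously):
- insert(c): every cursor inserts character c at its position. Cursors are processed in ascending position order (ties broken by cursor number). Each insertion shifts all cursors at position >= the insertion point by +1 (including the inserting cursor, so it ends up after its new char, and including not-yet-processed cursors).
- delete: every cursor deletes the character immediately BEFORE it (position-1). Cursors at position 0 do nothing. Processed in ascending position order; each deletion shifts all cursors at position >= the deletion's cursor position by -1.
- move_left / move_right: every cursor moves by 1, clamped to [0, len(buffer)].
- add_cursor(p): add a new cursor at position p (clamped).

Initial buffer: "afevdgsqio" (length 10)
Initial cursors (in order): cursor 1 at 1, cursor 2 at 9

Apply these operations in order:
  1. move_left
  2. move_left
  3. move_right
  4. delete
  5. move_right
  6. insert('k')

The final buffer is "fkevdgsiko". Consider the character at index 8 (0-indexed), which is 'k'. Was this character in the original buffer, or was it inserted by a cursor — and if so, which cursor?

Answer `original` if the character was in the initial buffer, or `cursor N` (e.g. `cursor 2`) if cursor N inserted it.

Answer: cursor 2

Derivation:
After op 1 (move_left): buffer="afevdgsqio" (len 10), cursors c1@0 c2@8, authorship ..........
After op 2 (move_left): buffer="afevdgsqio" (len 10), cursors c1@0 c2@7, authorship ..........
After op 3 (move_right): buffer="afevdgsqio" (len 10), cursors c1@1 c2@8, authorship ..........
After op 4 (delete): buffer="fevdgsio" (len 8), cursors c1@0 c2@6, authorship ........
After op 5 (move_right): buffer="fevdgsio" (len 8), cursors c1@1 c2@7, authorship ........
After op 6 (insert('k')): buffer="fkevdgsiko" (len 10), cursors c1@2 c2@9, authorship .1......2.
Authorship (.=original, N=cursor N): . 1 . . . . . . 2 .
Index 8: author = 2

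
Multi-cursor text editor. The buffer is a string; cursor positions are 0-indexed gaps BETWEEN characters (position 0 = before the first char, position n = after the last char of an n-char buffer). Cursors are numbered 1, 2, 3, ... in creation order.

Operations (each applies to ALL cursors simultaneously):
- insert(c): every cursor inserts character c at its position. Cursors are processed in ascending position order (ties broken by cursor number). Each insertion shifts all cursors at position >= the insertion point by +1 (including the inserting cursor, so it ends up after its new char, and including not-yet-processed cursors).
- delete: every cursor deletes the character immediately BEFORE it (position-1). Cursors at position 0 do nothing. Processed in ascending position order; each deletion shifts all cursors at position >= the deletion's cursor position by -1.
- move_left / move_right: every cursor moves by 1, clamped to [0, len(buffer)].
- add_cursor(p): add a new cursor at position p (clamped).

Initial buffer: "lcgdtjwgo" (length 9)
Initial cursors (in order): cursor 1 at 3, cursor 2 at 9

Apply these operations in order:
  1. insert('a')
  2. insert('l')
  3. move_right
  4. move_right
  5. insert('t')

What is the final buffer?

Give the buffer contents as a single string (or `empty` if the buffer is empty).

After op 1 (insert('a')): buffer="lcgadtjwgoa" (len 11), cursors c1@4 c2@11, authorship ...1......2
After op 2 (insert('l')): buffer="lcgaldtjwgoal" (len 13), cursors c1@5 c2@13, authorship ...11......22
After op 3 (move_right): buffer="lcgaldtjwgoal" (len 13), cursors c1@6 c2@13, authorship ...11......22
After op 4 (move_right): buffer="lcgaldtjwgoal" (len 13), cursors c1@7 c2@13, authorship ...11......22
After op 5 (insert('t')): buffer="lcgaldttjwgoalt" (len 15), cursors c1@8 c2@15, authorship ...11..1....222

Answer: lcgaldttjwgoalt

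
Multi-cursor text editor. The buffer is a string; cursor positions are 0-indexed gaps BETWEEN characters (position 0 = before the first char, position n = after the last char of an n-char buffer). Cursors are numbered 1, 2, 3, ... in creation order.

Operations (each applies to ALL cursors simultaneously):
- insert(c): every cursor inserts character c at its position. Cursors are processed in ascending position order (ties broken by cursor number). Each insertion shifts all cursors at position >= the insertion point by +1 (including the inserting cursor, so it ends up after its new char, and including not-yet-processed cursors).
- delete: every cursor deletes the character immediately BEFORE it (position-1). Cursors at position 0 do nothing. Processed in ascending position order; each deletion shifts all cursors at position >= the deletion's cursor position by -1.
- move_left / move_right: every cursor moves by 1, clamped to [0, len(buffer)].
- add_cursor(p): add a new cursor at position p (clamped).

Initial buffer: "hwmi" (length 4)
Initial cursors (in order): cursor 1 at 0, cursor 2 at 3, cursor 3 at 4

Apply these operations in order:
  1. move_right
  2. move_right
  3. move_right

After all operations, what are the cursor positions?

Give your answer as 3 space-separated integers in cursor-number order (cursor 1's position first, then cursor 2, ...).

Answer: 3 4 4

Derivation:
After op 1 (move_right): buffer="hwmi" (len 4), cursors c1@1 c2@4 c3@4, authorship ....
After op 2 (move_right): buffer="hwmi" (len 4), cursors c1@2 c2@4 c3@4, authorship ....
After op 3 (move_right): buffer="hwmi" (len 4), cursors c1@3 c2@4 c3@4, authorship ....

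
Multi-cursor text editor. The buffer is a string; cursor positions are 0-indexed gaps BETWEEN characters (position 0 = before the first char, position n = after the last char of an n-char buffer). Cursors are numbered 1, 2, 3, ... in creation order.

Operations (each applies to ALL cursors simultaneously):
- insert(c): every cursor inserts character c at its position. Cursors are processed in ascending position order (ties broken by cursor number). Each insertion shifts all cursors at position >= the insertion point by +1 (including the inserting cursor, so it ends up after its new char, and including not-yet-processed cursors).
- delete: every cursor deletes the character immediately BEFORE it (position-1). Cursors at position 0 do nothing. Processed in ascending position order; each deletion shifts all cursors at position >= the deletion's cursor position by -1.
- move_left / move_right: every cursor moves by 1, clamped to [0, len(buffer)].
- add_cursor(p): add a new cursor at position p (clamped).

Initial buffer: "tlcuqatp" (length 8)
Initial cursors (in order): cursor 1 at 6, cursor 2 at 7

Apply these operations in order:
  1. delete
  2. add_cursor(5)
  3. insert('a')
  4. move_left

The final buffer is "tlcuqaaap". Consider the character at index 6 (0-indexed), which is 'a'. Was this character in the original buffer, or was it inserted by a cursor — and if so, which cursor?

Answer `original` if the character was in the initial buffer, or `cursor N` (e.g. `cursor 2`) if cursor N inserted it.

Answer: cursor 2

Derivation:
After op 1 (delete): buffer="tlcuqp" (len 6), cursors c1@5 c2@5, authorship ......
After op 2 (add_cursor(5)): buffer="tlcuqp" (len 6), cursors c1@5 c2@5 c3@5, authorship ......
After op 3 (insert('a')): buffer="tlcuqaaap" (len 9), cursors c1@8 c2@8 c3@8, authorship .....123.
After op 4 (move_left): buffer="tlcuqaaap" (len 9), cursors c1@7 c2@7 c3@7, authorship .....123.
Authorship (.=original, N=cursor N): . . . . . 1 2 3 .
Index 6: author = 2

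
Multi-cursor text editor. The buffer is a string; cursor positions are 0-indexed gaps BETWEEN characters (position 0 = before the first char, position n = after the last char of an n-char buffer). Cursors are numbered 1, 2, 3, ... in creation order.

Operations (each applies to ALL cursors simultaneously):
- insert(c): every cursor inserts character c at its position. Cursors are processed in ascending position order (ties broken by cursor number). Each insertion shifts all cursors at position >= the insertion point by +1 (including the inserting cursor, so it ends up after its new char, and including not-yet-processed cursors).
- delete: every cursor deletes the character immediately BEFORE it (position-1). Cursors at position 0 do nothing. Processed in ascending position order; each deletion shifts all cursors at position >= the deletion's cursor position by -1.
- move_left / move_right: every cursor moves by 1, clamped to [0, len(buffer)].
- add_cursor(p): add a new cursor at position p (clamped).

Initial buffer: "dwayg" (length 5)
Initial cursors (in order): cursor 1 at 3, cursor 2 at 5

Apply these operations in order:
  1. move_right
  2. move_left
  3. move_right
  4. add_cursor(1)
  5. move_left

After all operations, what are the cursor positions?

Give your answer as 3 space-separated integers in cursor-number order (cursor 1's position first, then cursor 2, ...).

Answer: 3 4 0

Derivation:
After op 1 (move_right): buffer="dwayg" (len 5), cursors c1@4 c2@5, authorship .....
After op 2 (move_left): buffer="dwayg" (len 5), cursors c1@3 c2@4, authorship .....
After op 3 (move_right): buffer="dwayg" (len 5), cursors c1@4 c2@5, authorship .....
After op 4 (add_cursor(1)): buffer="dwayg" (len 5), cursors c3@1 c1@4 c2@5, authorship .....
After op 5 (move_left): buffer="dwayg" (len 5), cursors c3@0 c1@3 c2@4, authorship .....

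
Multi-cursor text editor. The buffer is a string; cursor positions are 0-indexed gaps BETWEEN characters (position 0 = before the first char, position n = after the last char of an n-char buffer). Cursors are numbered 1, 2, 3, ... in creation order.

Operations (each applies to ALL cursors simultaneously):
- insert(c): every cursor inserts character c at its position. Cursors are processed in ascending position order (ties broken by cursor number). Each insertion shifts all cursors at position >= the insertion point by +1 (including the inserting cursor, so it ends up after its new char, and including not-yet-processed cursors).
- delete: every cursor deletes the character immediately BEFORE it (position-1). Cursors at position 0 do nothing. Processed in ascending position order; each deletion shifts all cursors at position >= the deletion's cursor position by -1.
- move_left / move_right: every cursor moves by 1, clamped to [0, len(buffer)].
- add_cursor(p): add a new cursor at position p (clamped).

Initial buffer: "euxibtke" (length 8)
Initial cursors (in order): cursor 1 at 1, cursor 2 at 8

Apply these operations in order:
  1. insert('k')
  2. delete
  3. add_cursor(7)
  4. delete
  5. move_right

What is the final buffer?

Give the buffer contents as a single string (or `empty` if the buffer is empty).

After op 1 (insert('k')): buffer="ekuxibtkek" (len 10), cursors c1@2 c2@10, authorship .1.......2
After op 2 (delete): buffer="euxibtke" (len 8), cursors c1@1 c2@8, authorship ........
After op 3 (add_cursor(7)): buffer="euxibtke" (len 8), cursors c1@1 c3@7 c2@8, authorship ........
After op 4 (delete): buffer="uxibt" (len 5), cursors c1@0 c2@5 c3@5, authorship .....
After op 5 (move_right): buffer="uxibt" (len 5), cursors c1@1 c2@5 c3@5, authorship .....

Answer: uxibt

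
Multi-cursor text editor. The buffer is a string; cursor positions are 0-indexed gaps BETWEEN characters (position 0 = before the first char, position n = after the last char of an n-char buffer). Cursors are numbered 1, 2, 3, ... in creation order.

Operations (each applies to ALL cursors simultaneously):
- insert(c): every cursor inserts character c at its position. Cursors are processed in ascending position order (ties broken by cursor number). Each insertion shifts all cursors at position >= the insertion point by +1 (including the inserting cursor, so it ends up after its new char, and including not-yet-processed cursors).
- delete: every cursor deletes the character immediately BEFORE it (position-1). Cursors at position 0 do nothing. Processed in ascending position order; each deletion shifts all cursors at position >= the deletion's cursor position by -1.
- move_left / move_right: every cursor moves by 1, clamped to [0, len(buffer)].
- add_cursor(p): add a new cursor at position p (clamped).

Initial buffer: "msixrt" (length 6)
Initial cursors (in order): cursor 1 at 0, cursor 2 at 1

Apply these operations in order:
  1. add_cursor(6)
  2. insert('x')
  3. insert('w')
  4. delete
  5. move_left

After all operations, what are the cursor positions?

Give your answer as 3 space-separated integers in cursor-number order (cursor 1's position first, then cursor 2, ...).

Answer: 0 2 8

Derivation:
After op 1 (add_cursor(6)): buffer="msixrt" (len 6), cursors c1@0 c2@1 c3@6, authorship ......
After op 2 (insert('x')): buffer="xmxsixrtx" (len 9), cursors c1@1 c2@3 c3@9, authorship 1.2.....3
After op 3 (insert('w')): buffer="xwmxwsixrtxw" (len 12), cursors c1@2 c2@5 c3@12, authorship 11.22.....33
After op 4 (delete): buffer="xmxsixrtx" (len 9), cursors c1@1 c2@3 c3@9, authorship 1.2.....3
After op 5 (move_left): buffer="xmxsixrtx" (len 9), cursors c1@0 c2@2 c3@8, authorship 1.2.....3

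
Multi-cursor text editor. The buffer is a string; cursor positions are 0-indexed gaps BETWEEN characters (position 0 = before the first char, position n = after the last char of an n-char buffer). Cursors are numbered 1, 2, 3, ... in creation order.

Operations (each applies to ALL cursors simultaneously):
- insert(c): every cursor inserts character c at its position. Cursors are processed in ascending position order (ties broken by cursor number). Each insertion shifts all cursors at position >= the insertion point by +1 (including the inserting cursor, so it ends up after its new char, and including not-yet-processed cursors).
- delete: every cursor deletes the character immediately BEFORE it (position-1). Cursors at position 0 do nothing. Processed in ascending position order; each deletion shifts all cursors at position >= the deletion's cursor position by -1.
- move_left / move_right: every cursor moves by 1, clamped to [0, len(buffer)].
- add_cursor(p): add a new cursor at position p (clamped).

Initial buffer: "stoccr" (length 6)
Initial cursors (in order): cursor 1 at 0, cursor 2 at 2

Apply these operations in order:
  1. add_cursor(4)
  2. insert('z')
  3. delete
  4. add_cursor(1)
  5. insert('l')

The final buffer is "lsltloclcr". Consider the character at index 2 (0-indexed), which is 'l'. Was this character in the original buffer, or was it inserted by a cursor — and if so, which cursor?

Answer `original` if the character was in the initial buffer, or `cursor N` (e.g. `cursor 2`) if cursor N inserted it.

Answer: cursor 4

Derivation:
After op 1 (add_cursor(4)): buffer="stoccr" (len 6), cursors c1@0 c2@2 c3@4, authorship ......
After op 2 (insert('z')): buffer="zstzoczcr" (len 9), cursors c1@1 c2@4 c3@7, authorship 1..2..3..
After op 3 (delete): buffer="stoccr" (len 6), cursors c1@0 c2@2 c3@4, authorship ......
After op 4 (add_cursor(1)): buffer="stoccr" (len 6), cursors c1@0 c4@1 c2@2 c3@4, authorship ......
After op 5 (insert('l')): buffer="lsltloclcr" (len 10), cursors c1@1 c4@3 c2@5 c3@8, authorship 1.4.2..3..
Authorship (.=original, N=cursor N): 1 . 4 . 2 . . 3 . .
Index 2: author = 4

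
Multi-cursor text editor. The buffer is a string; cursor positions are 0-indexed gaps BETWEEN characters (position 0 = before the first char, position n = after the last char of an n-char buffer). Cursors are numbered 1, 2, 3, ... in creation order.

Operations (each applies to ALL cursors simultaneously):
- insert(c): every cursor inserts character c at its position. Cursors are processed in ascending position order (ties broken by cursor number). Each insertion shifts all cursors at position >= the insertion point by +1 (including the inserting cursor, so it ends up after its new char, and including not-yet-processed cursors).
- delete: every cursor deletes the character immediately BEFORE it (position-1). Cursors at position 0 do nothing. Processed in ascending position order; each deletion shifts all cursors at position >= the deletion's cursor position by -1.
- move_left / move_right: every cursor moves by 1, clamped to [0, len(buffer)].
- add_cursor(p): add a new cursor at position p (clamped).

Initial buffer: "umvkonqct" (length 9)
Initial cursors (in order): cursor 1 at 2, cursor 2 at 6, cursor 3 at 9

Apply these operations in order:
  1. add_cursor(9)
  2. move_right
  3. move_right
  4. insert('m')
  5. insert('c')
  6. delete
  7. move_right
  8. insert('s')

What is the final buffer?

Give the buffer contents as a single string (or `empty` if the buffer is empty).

Answer: umvkmosnqcmtsmmss

Derivation:
After op 1 (add_cursor(9)): buffer="umvkonqct" (len 9), cursors c1@2 c2@6 c3@9 c4@9, authorship .........
After op 2 (move_right): buffer="umvkonqct" (len 9), cursors c1@3 c2@7 c3@9 c4@9, authorship .........
After op 3 (move_right): buffer="umvkonqct" (len 9), cursors c1@4 c2@8 c3@9 c4@9, authorship .........
After op 4 (insert('m')): buffer="umvkmonqcmtmm" (len 13), cursors c1@5 c2@10 c3@13 c4@13, authorship ....1....2.34
After op 5 (insert('c')): buffer="umvkmconqcmctmmcc" (len 17), cursors c1@6 c2@12 c3@17 c4@17, authorship ....11....22.3434
After op 6 (delete): buffer="umvkmonqcmtmm" (len 13), cursors c1@5 c2@10 c3@13 c4@13, authorship ....1....2.34
After op 7 (move_right): buffer="umvkmonqcmtmm" (len 13), cursors c1@6 c2@11 c3@13 c4@13, authorship ....1....2.34
After op 8 (insert('s')): buffer="umvkmosnqcmtsmmss" (len 17), cursors c1@7 c2@13 c3@17 c4@17, authorship ....1.1...2.23434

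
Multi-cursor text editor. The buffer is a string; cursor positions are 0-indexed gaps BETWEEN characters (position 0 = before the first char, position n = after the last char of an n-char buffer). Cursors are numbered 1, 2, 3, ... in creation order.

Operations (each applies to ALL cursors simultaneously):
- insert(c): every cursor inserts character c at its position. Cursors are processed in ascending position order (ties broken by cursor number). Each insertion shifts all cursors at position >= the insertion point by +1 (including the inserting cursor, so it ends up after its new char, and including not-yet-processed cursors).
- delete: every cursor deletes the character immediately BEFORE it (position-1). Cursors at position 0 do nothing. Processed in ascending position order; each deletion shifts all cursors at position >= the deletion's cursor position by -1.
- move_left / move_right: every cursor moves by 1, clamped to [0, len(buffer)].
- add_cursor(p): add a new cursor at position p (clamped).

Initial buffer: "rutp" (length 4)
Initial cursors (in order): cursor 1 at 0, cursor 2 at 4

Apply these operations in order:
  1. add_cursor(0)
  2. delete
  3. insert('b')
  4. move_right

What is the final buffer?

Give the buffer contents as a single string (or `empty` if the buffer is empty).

After op 1 (add_cursor(0)): buffer="rutp" (len 4), cursors c1@0 c3@0 c2@4, authorship ....
After op 2 (delete): buffer="rut" (len 3), cursors c1@0 c3@0 c2@3, authorship ...
After op 3 (insert('b')): buffer="bbrutb" (len 6), cursors c1@2 c3@2 c2@6, authorship 13...2
After op 4 (move_right): buffer="bbrutb" (len 6), cursors c1@3 c3@3 c2@6, authorship 13...2

Answer: bbrutb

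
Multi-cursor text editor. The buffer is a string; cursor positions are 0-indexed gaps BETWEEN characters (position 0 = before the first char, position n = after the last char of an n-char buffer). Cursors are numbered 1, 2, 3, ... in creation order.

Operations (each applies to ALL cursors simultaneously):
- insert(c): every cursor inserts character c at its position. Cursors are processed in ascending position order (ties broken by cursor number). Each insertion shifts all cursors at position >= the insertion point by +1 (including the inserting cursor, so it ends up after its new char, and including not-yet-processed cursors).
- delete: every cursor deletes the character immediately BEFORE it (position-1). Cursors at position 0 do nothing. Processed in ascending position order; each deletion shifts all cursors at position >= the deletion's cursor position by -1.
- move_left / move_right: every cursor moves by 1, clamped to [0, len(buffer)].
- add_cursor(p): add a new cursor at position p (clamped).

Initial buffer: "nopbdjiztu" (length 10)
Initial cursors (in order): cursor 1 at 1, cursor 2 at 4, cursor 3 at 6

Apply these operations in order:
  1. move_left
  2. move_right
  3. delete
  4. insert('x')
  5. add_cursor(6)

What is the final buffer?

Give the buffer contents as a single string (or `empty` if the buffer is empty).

Answer: xopxdxiztu

Derivation:
After op 1 (move_left): buffer="nopbdjiztu" (len 10), cursors c1@0 c2@3 c3@5, authorship ..........
After op 2 (move_right): buffer="nopbdjiztu" (len 10), cursors c1@1 c2@4 c3@6, authorship ..........
After op 3 (delete): buffer="opdiztu" (len 7), cursors c1@0 c2@2 c3@3, authorship .......
After op 4 (insert('x')): buffer="xopxdxiztu" (len 10), cursors c1@1 c2@4 c3@6, authorship 1..2.3....
After op 5 (add_cursor(6)): buffer="xopxdxiztu" (len 10), cursors c1@1 c2@4 c3@6 c4@6, authorship 1..2.3....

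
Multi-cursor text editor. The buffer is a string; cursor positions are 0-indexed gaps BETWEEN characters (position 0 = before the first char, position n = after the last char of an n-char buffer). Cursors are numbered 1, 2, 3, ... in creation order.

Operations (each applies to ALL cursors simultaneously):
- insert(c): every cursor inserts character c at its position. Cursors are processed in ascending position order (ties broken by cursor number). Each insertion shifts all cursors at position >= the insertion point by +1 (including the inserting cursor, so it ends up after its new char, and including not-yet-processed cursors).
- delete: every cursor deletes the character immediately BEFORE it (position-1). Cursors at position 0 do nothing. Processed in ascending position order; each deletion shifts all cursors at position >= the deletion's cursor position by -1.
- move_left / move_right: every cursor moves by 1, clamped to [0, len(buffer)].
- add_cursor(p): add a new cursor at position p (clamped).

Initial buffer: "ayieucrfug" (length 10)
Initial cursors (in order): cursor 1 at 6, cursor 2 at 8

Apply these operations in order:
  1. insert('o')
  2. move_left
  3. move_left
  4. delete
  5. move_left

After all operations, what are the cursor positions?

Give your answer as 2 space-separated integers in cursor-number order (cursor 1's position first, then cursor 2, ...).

Answer: 3 5

Derivation:
After op 1 (insert('o')): buffer="ayieucorfoug" (len 12), cursors c1@7 c2@10, authorship ......1..2..
After op 2 (move_left): buffer="ayieucorfoug" (len 12), cursors c1@6 c2@9, authorship ......1..2..
After op 3 (move_left): buffer="ayieucorfoug" (len 12), cursors c1@5 c2@8, authorship ......1..2..
After op 4 (delete): buffer="ayiecofoug" (len 10), cursors c1@4 c2@6, authorship .....1.2..
After op 5 (move_left): buffer="ayiecofoug" (len 10), cursors c1@3 c2@5, authorship .....1.2..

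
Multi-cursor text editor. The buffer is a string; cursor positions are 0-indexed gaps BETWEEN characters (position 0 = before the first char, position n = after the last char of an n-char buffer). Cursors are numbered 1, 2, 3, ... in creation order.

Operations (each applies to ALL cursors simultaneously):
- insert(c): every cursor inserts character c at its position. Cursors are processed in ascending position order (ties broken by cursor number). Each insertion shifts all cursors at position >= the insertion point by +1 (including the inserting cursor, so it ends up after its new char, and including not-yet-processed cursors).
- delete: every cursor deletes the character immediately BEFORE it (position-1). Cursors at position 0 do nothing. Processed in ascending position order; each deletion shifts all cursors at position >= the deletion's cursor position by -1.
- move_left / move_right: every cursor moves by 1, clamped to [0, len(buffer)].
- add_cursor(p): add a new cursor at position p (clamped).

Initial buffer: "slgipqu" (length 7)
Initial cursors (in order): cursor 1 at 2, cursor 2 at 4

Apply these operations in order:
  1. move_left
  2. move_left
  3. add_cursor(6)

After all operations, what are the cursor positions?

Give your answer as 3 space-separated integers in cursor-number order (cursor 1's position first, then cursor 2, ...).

Answer: 0 2 6

Derivation:
After op 1 (move_left): buffer="slgipqu" (len 7), cursors c1@1 c2@3, authorship .......
After op 2 (move_left): buffer="slgipqu" (len 7), cursors c1@0 c2@2, authorship .......
After op 3 (add_cursor(6)): buffer="slgipqu" (len 7), cursors c1@0 c2@2 c3@6, authorship .......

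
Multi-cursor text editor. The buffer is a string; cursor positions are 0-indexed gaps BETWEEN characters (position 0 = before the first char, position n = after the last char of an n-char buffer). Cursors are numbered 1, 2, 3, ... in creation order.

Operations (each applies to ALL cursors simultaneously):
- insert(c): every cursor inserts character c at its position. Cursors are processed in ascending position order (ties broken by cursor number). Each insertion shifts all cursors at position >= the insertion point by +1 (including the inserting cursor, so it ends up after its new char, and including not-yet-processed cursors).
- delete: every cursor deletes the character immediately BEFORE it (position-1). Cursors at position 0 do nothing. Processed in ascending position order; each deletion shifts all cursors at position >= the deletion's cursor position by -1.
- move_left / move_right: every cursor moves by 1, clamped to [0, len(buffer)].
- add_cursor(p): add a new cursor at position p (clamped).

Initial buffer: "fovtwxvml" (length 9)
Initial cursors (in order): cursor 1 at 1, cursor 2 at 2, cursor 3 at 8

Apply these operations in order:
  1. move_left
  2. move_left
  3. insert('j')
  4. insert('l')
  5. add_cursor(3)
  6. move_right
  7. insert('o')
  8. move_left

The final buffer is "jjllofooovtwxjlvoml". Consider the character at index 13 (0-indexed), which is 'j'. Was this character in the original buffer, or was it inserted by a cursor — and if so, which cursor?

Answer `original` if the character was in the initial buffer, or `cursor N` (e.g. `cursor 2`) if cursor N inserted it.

After op 1 (move_left): buffer="fovtwxvml" (len 9), cursors c1@0 c2@1 c3@7, authorship .........
After op 2 (move_left): buffer="fovtwxvml" (len 9), cursors c1@0 c2@0 c3@6, authorship .........
After op 3 (insert('j')): buffer="jjfovtwxjvml" (len 12), cursors c1@2 c2@2 c3@9, authorship 12......3...
After op 4 (insert('l')): buffer="jjllfovtwxjlvml" (len 15), cursors c1@4 c2@4 c3@12, authorship 1212......33...
After op 5 (add_cursor(3)): buffer="jjllfovtwxjlvml" (len 15), cursors c4@3 c1@4 c2@4 c3@12, authorship 1212......33...
After op 6 (move_right): buffer="jjllfovtwxjlvml" (len 15), cursors c4@4 c1@5 c2@5 c3@13, authorship 1212......33...
After op 7 (insert('o')): buffer="jjllofooovtwxjlvoml" (len 19), cursors c4@5 c1@8 c2@8 c3@17, authorship 12124.12.....33.3..
After op 8 (move_left): buffer="jjllofooovtwxjlvoml" (len 19), cursors c4@4 c1@7 c2@7 c3@16, authorship 12124.12.....33.3..
Authorship (.=original, N=cursor N): 1 2 1 2 4 . 1 2 . . . . . 3 3 . 3 . .
Index 13: author = 3

Answer: cursor 3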